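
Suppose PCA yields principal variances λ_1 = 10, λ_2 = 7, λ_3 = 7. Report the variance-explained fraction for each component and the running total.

Step 1 — total variance = trace(Sigma) = Σ λ_i = 10 + 7 + 7 = 24.

Step 2 — fraction explained by component i = λ_i / Σ λ:
  PC1: 10/24 = 0.4167
  PC2: 7/24 = 0.2917
  PC3: 7/24 = 0.2917

Step 3 — cumulative fraction after k components = (λ_1 + ... + λ_k) / Σ λ:
  k = 1: 10/24 = 0.4167
  k = 2: (10 + 7)/24 = 17/24 = 0.7083
  k = 3: (10 + 7 + 7)/24 = 24/24 = 1

Summary (fraction, with percent):

explained: PC1 0.4167 (41.67%), PC2 0.2917 (29.17%), PC3 0.2917 (29.17%);  cumulative: 0.4167, 0.7083, 1


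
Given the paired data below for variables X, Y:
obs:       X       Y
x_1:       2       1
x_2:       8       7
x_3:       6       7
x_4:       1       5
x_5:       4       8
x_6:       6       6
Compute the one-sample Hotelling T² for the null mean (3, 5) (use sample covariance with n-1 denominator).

Step 1 — sample mean vector:
  mean(X) = (2 + 8 + 6 + 1 + 4 + 6) / 6 = 27/6 = 4.5
  mean(Y) = (1 + 7 + 7 + 5 + 8 + 6) / 6 = 34/6 = 5.6667
  x̄ = (4.5, 5.6667),  deviation x̄ - mu_0 = (4.5, 5.6667) - (3, 5) = (1.5, 0.6667).

Step 2 — sample covariance matrix, S[i,j] = (1/(n-1)) · Σ_k (x_{k,i} - mean_i) · (x_{k,j} - mean_j), divisor n-1 = 5:
  S[X,X] = ((-2.5)·(-2.5) + (3.5)·(3.5) + (1.5)·(1.5) + (-3.5)·(-3.5) + (-0.5)·(-0.5) + (1.5)·(1.5)) / 5 = 35.5/5 = 7.1
  S[X,Y] = ((-2.5)·(-4.6667) + (3.5)·(1.3333) + (1.5)·(1.3333) + (-3.5)·(-0.6667) + (-0.5)·(2.3333) + (1.5)·(0.3333)) / 5 = 20/5 = 4
  S[Y,Y] = ((-4.6667)·(-4.6667) + (1.3333)·(1.3333) + (1.3333)·(1.3333) + (-0.6667)·(-0.6667) + (2.3333)·(2.3333) + (0.3333)·(0.3333)) / 5 = 31.3333/5 = 6.2667
  S = [[7.1, 4],
 [4, 6.2667]].

Step 3 — invert S. det(S) = 7.1·6.2667 - (4)² = 28.4933.
  S^{-1} = (1/det) · [[d, -b], [-b, a]] = [[0.2199, -0.1404],
 [-0.1404, 0.2492]].

Step 4 — quadratic form (x̄ - mu_0)^T · S^{-1} · (x̄ - mu_0):
  S^{-1} · (x̄ - mu_0) = (0.2363, -0.0445),
  (x̄ - mu_0)^T · [...] = (1.5)·(0.2363) + (0.6667)·(-0.0445) = 0.3248.

Step 5 — scale by n: T² = 6 · 0.3248 = 1.949.

T² ≈ 1.949


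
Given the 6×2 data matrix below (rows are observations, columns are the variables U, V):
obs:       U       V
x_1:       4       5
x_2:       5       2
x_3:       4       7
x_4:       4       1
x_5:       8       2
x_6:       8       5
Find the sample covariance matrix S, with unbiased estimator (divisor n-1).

Step 1 — column means:
  mean(U) = (4 + 5 + 4 + 4 + 8 + 8) / 6 = 33/6 = 5.5
  mean(V) = (5 + 2 + 7 + 1 + 2 + 5) / 6 = 22/6 = 3.6667

Step 2 — sample covariance S[i,j] = (1/(n-1)) · Σ_k (x_{k,i} - mean_i) · (x_{k,j} - mean_j), with n-1 = 5.
  S[U,U] = ((-1.5)·(-1.5) + (-0.5)·(-0.5) + (-1.5)·(-1.5) + (-1.5)·(-1.5) + (2.5)·(2.5) + (2.5)·(2.5)) / 5 = 19.5/5 = 3.9
  S[U,V] = ((-1.5)·(1.3333) + (-0.5)·(-1.6667) + (-1.5)·(3.3333) + (-1.5)·(-2.6667) + (2.5)·(-1.6667) + (2.5)·(1.3333)) / 5 = -3/5 = -0.6
  S[V,V] = ((1.3333)·(1.3333) + (-1.6667)·(-1.6667) + (3.3333)·(3.3333) + (-2.6667)·(-2.6667) + (-1.6667)·(-1.6667) + (1.3333)·(1.3333)) / 5 = 27.3333/5 = 5.4667

S is symmetric (S[j,i] = S[i,j]). Assembling:

S = [[3.9, -0.6],
 [-0.6, 5.4667]]


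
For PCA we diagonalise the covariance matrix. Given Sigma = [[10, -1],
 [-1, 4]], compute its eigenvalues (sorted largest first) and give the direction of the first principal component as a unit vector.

Step 1 — characteristic polynomial of 2×2 Sigma:
  det(Sigma - λI) = λ² - trace · λ + det = 0.
  trace = 10 + 4 = 14, det = 10·4 - (-1)² = 39.
Step 2 — discriminant:
  Δ = trace² - 4·det = 196 - 156 = 40.
Step 3 — eigenvalues:
  λ = (trace ± √Δ)/2 = (14 ± 6.3246)/2,
  λ_1 = 10.1623,  λ_2 = 3.8377.

Step 4 — unit eigenvector for λ_1: solve (Sigma - λ_1 I)v = 0. First row:
  (10 - 10.1623)·v_x + (-1)·v_y = 0, i.e. (-0.1623)·v_x + (-1)·v_y = 0,
  so v ∝ (b, λ_1 - a) = (-1, 0.1623); multiply by -1 so the first entry is positive: u = (1, -0.1623).
  ||u|| = √((1)² + (-0.1623)²) = √(1.0263) ≈ 1.0131,
  v_1 = u/||u|| ≈ (0.9871, -0.1602) (||v_1|| = 1).

λ_1 = 10.1623,  λ_2 = 3.8377;  v_1 ≈ (0.9871, -0.1602)


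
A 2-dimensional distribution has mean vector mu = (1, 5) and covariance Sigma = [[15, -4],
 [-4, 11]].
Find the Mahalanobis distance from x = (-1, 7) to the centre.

Step 1 — centre the observation: (x - mu) = (-2, 2).

Step 2 — invert Sigma. det(Sigma) = 15·11 - (-4)² = 149.
  Sigma^{-1} = (1/det) · [[d, -b], [-b, a]] = [[0.0738, 0.0268],
 [0.0268, 0.1007]].

Step 3 — form the quadratic (x - mu)^T · Sigma^{-1} · (x - mu):
  Sigma^{-1} · (x - mu) = (-0.094, 0.1477).
  (x - mu)^T · [Sigma^{-1} · (x - mu)] = (-2)·(-0.094) + (2)·(0.1477) = 0.4832.

Step 4 — take square root: d = √(0.4832) ≈ 0.6951.

d(x, mu) = √(0.4832) ≈ 0.6951


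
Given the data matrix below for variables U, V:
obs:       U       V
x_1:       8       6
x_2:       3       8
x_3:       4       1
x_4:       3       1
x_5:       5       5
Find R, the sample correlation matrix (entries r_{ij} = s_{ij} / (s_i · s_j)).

Step 1 — column means:
  mean(U) = (8 + 3 + 4 + 3 + 5) / 5 = 23/5 = 4.6
  mean(V) = (6 + 8 + 1 + 1 + 5) / 5 = 21/5 = 4.2

Step 2 — sample variances and covariances s[i,j] = (1/(n-1)) · Σ_k (x_{k,i} - mean_i) · (x_{k,j} - mean_j), with n-1 = 4:
  s[U,U] = ((3.4)·(3.4) + (-1.6)·(-1.6) + (-0.6)·(-0.6) + (-1.6)·(-1.6) + (0.4)·(0.4)) / 4 = 17.2/4 = 4.3
  s[U,V] = ((3.4)·(1.8) + (-1.6)·(3.8) + (-0.6)·(-3.2) + (-1.6)·(-3.2) + (0.4)·(0.8)) / 4 = 7.4/4 = 1.85
  s[V,V] = ((1.8)·(1.8) + (3.8)·(3.8) + (-3.2)·(-3.2) + (-3.2)·(-3.2) + (0.8)·(0.8)) / 4 = 38.8/4 = 9.7
  Sample standard deviations s_i = √(s[i,i]):
  s(U) = √(4.3) = 2.0736
  s(V) = √(9.7) = 3.1145

Step 3 — r_{ij} = s_{ij} / (s_i · s_j):
  r[U,U] = 1 (diagonal).
  r[U,V] = 1.85 / (2.0736 · 3.1145) = 1.85 / 6.4583 = 0.2865
  r[V,V] = 1 (diagonal).

R is symmetric with unit diagonal. Assembling:

R = [[1, 0.2865],
 [0.2865, 1]]


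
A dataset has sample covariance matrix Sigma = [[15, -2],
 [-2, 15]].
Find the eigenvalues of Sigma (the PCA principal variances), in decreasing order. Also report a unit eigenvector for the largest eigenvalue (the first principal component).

Step 1 — characteristic polynomial of 2×2 Sigma:
  det(Sigma - λI) = λ² - trace · λ + det = 0.
  trace = 15 + 15 = 30, det = 15·15 - (-2)² = 221.
Step 2 — discriminant:
  Δ = trace² - 4·det = 900 - 884 = 16.
Step 3 — eigenvalues:
  λ = (trace ± √Δ)/2 = (30 ± 4)/2,
  λ_1 = 17,  λ_2 = 13.

Step 4 — unit eigenvector for λ_1: solve (Sigma - λ_1 I)v = 0. First row:
  (15 - 17)·v_x + (-2)·v_y = 0, i.e. (-2)·v_x + (-2)·v_y = 0,
  so v ∝ (b, λ_1 - a) = (-2, 2); multiply by -1 so the first entry is positive: u = (2, -2).
  ||u|| = √((2)² + (-2)²) = √(8) ≈ 2.8284,
  v_1 = u/||u|| ≈ (0.7071, -0.7071) (||v_1|| = 1).

λ_1 = 17,  λ_2 = 13;  v_1 ≈ (0.7071, -0.7071)


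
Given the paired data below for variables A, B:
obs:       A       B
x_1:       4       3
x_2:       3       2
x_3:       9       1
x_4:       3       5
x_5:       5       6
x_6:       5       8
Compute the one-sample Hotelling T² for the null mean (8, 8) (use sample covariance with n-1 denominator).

Step 1 — sample mean vector:
  mean(A) = (4 + 3 + 9 + 3 + 5 + 5) / 6 = 29/6 = 4.8333
  mean(B) = (3 + 2 + 1 + 5 + 6 + 8) / 6 = 25/6 = 4.1667
  x̄ = (4.8333, 4.1667),  deviation x̄ - mu_0 = (4.8333, 4.1667) - (8, 8) = (-3.1667, -3.8333).

Step 2 — sample covariance matrix, S[i,j] = (1/(n-1)) · Σ_k (x_{k,i} - mean_i) · (x_{k,j} - mean_j), divisor n-1 = 5:
  S[A,A] = ((-0.8333)·(-0.8333) + (-1.8333)·(-1.8333) + (4.1667)·(4.1667) + (-1.8333)·(-1.8333) + (0.1667)·(0.1667) + (0.1667)·(0.1667)) / 5 = 24.8333/5 = 4.9667
  S[A,B] = ((-0.8333)·(-1.1667) + (-1.8333)·(-2.1667) + (4.1667)·(-3.1667) + (-1.8333)·(0.8333) + (0.1667)·(1.8333) + (0.1667)·(3.8333)) / 5 = -8.8333/5 = -1.7667
  S[B,B] = ((-1.1667)·(-1.1667) + (-2.1667)·(-2.1667) + (-3.1667)·(-3.1667) + (0.8333)·(0.8333) + (1.8333)·(1.8333) + (3.8333)·(3.8333)) / 5 = 34.8333/5 = 6.9667
  S = [[4.9667, -1.7667],
 [-1.7667, 6.9667]].

Step 3 — invert S. det(S) = 4.9667·6.9667 - (-1.7667)² = 31.48.
  S^{-1} = (1/det) · [[d, -b], [-b, a]] = [[0.2213, 0.0561],
 [0.0561, 0.1578]].

Step 4 — quadratic form (x̄ - mu_0)^T · S^{-1} · (x̄ - mu_0):
  S^{-1} · (x̄ - mu_0) = (-0.9159, -0.7825),
  (x̄ - mu_0)^T · [...] = (-3.1667)·(-0.9159) + (-3.8333)·(-0.7825) = 5.9.

Step 5 — scale by n: T² = 6 · 5.9 = 35.4003.

T² ≈ 35.4003


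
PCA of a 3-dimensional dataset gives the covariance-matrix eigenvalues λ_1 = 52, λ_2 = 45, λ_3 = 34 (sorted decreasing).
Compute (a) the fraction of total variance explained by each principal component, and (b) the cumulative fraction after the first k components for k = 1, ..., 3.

Step 1 — total variance = trace(Sigma) = Σ λ_i = 52 + 45 + 34 = 131.

Step 2 — fraction explained by component i = λ_i / Σ λ:
  PC1: 52/131 = 0.3969
  PC2: 45/131 = 0.3435
  PC3: 34/131 = 0.2595

Step 3 — cumulative fraction after k components = (λ_1 + ... + λ_k) / Σ λ:
  k = 1: 52/131 = 0.3969
  k = 2: (52 + 45)/131 = 97/131 = 0.7405
  k = 3: (52 + 45 + 34)/131 = 131/131 = 1

Summary (fraction, with percent):

explained: PC1 0.3969 (39.69%), PC2 0.3435 (34.35%), PC3 0.2595 (25.95%);  cumulative: 0.3969, 0.7405, 1


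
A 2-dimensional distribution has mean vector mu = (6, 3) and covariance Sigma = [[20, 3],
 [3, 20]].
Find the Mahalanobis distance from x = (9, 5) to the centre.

Step 1 — centre the observation: (x - mu) = (3, 2).

Step 2 — invert Sigma. det(Sigma) = 20·20 - (3)² = 391.
  Sigma^{-1} = (1/det) · [[d, -b], [-b, a]] = [[0.0512, -0.0077],
 [-0.0077, 0.0512]].

Step 3 — form the quadratic (x - mu)^T · Sigma^{-1} · (x - mu):
  Sigma^{-1} · (x - mu) = (0.1381, 0.0793).
  (x - mu)^T · [Sigma^{-1} · (x - mu)] = (3)·(0.1381) + (2)·(0.0793) = 0.5729.

Step 4 — take square root: d = √(0.5729) ≈ 0.7569.

d(x, mu) = √(0.5729) ≈ 0.7569


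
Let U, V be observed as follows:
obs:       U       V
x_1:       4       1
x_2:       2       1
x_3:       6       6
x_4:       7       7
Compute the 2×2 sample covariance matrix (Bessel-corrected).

Step 1 — column means:
  mean(U) = (4 + 2 + 6 + 7) / 4 = 19/4 = 4.75
  mean(V) = (1 + 1 + 6 + 7) / 4 = 15/4 = 3.75

Step 2 — sample covariance S[i,j] = (1/(n-1)) · Σ_k (x_{k,i} - mean_i) · (x_{k,j} - mean_j), with n-1 = 3.
  S[U,U] = ((-0.75)·(-0.75) + (-2.75)·(-2.75) + (1.25)·(1.25) + (2.25)·(2.25)) / 3 = 14.75/3 = 4.9167
  S[U,V] = ((-0.75)·(-2.75) + (-2.75)·(-2.75) + (1.25)·(2.25) + (2.25)·(3.25)) / 3 = 19.75/3 = 6.5833
  S[V,V] = ((-2.75)·(-2.75) + (-2.75)·(-2.75) + (2.25)·(2.25) + (3.25)·(3.25)) / 3 = 30.75/3 = 10.25

S is symmetric (S[j,i] = S[i,j]). Assembling:

S = [[4.9167, 6.5833],
 [6.5833, 10.25]]


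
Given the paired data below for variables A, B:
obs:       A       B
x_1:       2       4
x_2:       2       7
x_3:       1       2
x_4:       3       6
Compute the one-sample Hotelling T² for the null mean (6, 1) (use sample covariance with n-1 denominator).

Step 1 — sample mean vector:
  mean(A) = (2 + 2 + 1 + 3) / 4 = 8/4 = 2
  mean(B) = (4 + 7 + 2 + 6) / 4 = 19/4 = 4.75
  x̄ = (2, 4.75),  deviation x̄ - mu_0 = (2, 4.75) - (6, 1) = (-4, 3.75).

Step 2 — sample covariance matrix, S[i,j] = (1/(n-1)) · Σ_k (x_{k,i} - mean_i) · (x_{k,j} - mean_j), divisor n-1 = 3:
  S[A,A] = ((0)·(0) + (0)·(0) + (-1)·(-1) + (1)·(1)) / 3 = 2/3 = 0.6667
  S[A,B] = ((0)·(-0.75) + (0)·(2.25) + (-1)·(-2.75) + (1)·(1.25)) / 3 = 4/3 = 1.3333
  S[B,B] = ((-0.75)·(-0.75) + (2.25)·(2.25) + (-2.75)·(-2.75) + (1.25)·(1.25)) / 3 = 14.75/3 = 4.9167
  S = [[0.6667, 1.3333],
 [1.3333, 4.9167]].

Step 3 — invert S. det(S) = 0.6667·4.9167 - (1.3333)² = 1.5.
  S^{-1} = (1/det) · [[d, -b], [-b, a]] = [[3.2778, -0.8889],
 [-0.8889, 0.4444]].

Step 4 — quadratic form (x̄ - mu_0)^T · S^{-1} · (x̄ - mu_0):
  S^{-1} · (x̄ - mu_0) = (-16.4444, 5.2222),
  (x̄ - mu_0)^T · [...] = (-4)·(-16.4444) + (3.75)·(5.2222) = 85.3611.

Step 5 — scale by n: T² = 4 · 85.3611 = 341.4444.

T² ≈ 341.4444


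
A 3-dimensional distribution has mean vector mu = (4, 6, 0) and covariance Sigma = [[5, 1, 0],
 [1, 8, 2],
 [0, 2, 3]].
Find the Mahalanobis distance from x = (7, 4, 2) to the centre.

Step 1 — centre the observation: (x - mu) = (3, -2, 2).

Step 2 — invert Sigma (cofactor / det for 3×3, or solve directly):
  Sigma^{-1} = [[0.2062, -0.0309, 0.0206],
 [-0.0309, 0.1546, -0.1031],
 [0.0206, -0.1031, 0.4021]].

Step 3 — form the quadratic (x - mu)^T · Sigma^{-1} · (x - mu):
  Sigma^{-1} · (x - mu) = (0.7216, -0.6082, 1.0722).
  (x - mu)^T · [Sigma^{-1} · (x - mu)] = (3)·(0.7216) + (-2)·(-0.6082) + (2)·(1.0722) = 5.5258.

Step 4 — take square root: d = √(5.5258) ≈ 2.3507.

d(x, mu) = √(5.5258) ≈ 2.3507


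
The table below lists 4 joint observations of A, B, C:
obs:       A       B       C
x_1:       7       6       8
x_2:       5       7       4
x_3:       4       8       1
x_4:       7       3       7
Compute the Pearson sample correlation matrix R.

Step 1 — column means:
  mean(A) = (7 + 5 + 4 + 7) / 4 = 23/4 = 5.75
  mean(B) = (6 + 7 + 8 + 3) / 4 = 24/4 = 6
  mean(C) = (8 + 4 + 1 + 7) / 4 = 20/4 = 5

Step 2 — sample variances and covariances s[i,j] = (1/(n-1)) · Σ_k (x_{k,i} - mean_i) · (x_{k,j} - mean_j), with n-1 = 3:
  s[A,A] = ((1.25)·(1.25) + (-0.75)·(-0.75) + (-1.75)·(-1.75) + (1.25)·(1.25)) / 3 = 6.75/3 = 2.25
  s[A,B] = ((1.25)·(0) + (-0.75)·(1) + (-1.75)·(2) + (1.25)·(-3)) / 3 = -8/3 = -2.6667
  s[A,C] = ((1.25)·(3) + (-0.75)·(-1) + (-1.75)·(-4) + (1.25)·(2)) / 3 = 14/3 = 4.6667
  s[B,B] = ((0)·(0) + (1)·(1) + (2)·(2) + (-3)·(-3)) / 3 = 14/3 = 4.6667
  s[B,C] = ((0)·(3) + (1)·(-1) + (2)·(-4) + (-3)·(2)) / 3 = -15/3 = -5
  s[C,C] = ((3)·(3) + (-1)·(-1) + (-4)·(-4) + (2)·(2)) / 3 = 30/3 = 10
  Sample standard deviations s_i = √(s[i,i]):
  s(A) = √(2.25) = 1.5
  s(B) = √(4.6667) = 2.1602
  s(C) = √(10) = 3.1623

Step 3 — r_{ij} = s_{ij} / (s_i · s_j):
  r[A,A] = 1 (diagonal).
  r[A,B] = -2.6667 / (1.5 · 2.1602) = -2.6667 / 3.2404 = -0.823
  r[A,C] = 4.6667 / (1.5 · 3.1623) = 4.6667 / 4.7434 = 0.9838
  r[B,B] = 1 (diagonal).
  r[B,C] = -5 / (2.1602 · 3.1623) = -5 / 6.8313 = -0.7319
  r[C,C] = 1 (diagonal).

R is symmetric with unit diagonal. Assembling:

R = [[1, -0.823, 0.9838],
 [-0.823, 1, -0.7319],
 [0.9838, -0.7319, 1]]


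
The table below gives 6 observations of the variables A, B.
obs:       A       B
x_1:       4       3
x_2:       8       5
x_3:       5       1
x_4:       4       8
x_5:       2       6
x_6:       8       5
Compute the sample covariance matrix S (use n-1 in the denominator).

Step 1 — column means:
  mean(A) = (4 + 8 + 5 + 4 + 2 + 8) / 6 = 31/6 = 5.1667
  mean(B) = (3 + 5 + 1 + 8 + 6 + 5) / 6 = 28/6 = 4.6667

Step 2 — sample covariance S[i,j] = (1/(n-1)) · Σ_k (x_{k,i} - mean_i) · (x_{k,j} - mean_j), with n-1 = 5.
  S[A,A] = ((-1.1667)·(-1.1667) + (2.8333)·(2.8333) + (-0.1667)·(-0.1667) + (-1.1667)·(-1.1667) + (-3.1667)·(-3.1667) + (2.8333)·(2.8333)) / 5 = 28.8333/5 = 5.7667
  S[A,B] = ((-1.1667)·(-1.6667) + (2.8333)·(0.3333) + (-0.1667)·(-3.6667) + (-1.1667)·(3.3333) + (-3.1667)·(1.3333) + (2.8333)·(0.3333)) / 5 = -3.6667/5 = -0.7333
  S[B,B] = ((-1.6667)·(-1.6667) + (0.3333)·(0.3333) + (-3.6667)·(-3.6667) + (3.3333)·(3.3333) + (1.3333)·(1.3333) + (0.3333)·(0.3333)) / 5 = 29.3333/5 = 5.8667

S is symmetric (S[j,i] = S[i,j]). Assembling:

S = [[5.7667, -0.7333],
 [-0.7333, 5.8667]]


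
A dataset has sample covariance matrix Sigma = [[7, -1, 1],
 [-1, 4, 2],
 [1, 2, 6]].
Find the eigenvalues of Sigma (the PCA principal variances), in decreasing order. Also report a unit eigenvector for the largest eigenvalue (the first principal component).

Step 1 — characteristic polynomial p(λ) = det(λI - Sigma) = λ³ - tr·λ² + c_1·λ - det, where tr = trace, c_1 = sum of the principal 2×2 minors, det = det(Sigma):
  tr = 7 + 4 + 6 = 17,
  c_1 = (7·4 - (-1)²) + (7·6 - (1)²) + (4·6 - (2)²) = 27 + 41 + 20 = 88,
  det = 7·(4·6 - (2)²) - (-1)·((-1)·6 - (2)·(1)) + (1)·((-1)·(2) - 4·(1)) = 7·(20) - (-1)·(-8) + (1)·(-6) = 126.
  So p(λ) = λ³ - 17λ² + 88λ - 126.
Step 2 — look for an integer root (rational root theorem: any rational root is an integer divisor of 126). Testing λ = 7:
  p(7) = 343 - 833 + 616 - 126 = 0  ✓
  Dividing out (λ - 7): p(λ) = (λ - 7)(λ² - 10λ + 18).
Step 3 — remaining eigenvalues from the quadratic λ² - 10λ + 18 = 0:
  Δ = 10² - 4·18 = 100 - 72 = 28,  λ = (10 ± √28)/2 = (10 ± 5.2915)/2 ≈ 7.6458 or 2.3542.
  Sorted: λ_1 = 7.6458,  λ_2 = 7,  λ_3 = 2.3542  (check: sum = 17 = tr ✓).

Step 4 — unit eigenvector for λ_1 ≈ 7.6458: v spans the null space of (Sigma - λ_1 I), whose rows are
  r_1 = (-0.6458, -1, 1),  r_2 = (-1, -3.6458, 2),  r_3 = (1, 2, -1.6458).
  v is orthogonal to every row, so take v ∝ r_1 × r_2 = ((-1)·(2) - (1)·(-3.6458), (1)·(-1) - (-0.6458)·(2), (-0.6458)·(-3.6458) - (-1)·(-1)) ≈ (1.6458, 0.2915, 1.3542).
  Let u = (1.6458, 0.2915, 1.3542).
  ||u|| = √((1.6458)² + (0.2915)² + (1.3542)²) = √(4.6275) ≈ 2.1512,  v_1 = u/||u|| ≈ (0.7651, 0.1355, 0.6295) (||v_1|| = 1).

λ_1 = 7.6458,  λ_2 = 7,  λ_3 = 2.3542;  v_1 ≈ (0.7651, 0.1355, 0.6295)


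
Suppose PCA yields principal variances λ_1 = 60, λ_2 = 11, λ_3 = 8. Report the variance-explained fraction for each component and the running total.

Step 1 — total variance = trace(Sigma) = Σ λ_i = 60 + 11 + 8 = 79.

Step 2 — fraction explained by component i = λ_i / Σ λ:
  PC1: 60/79 = 0.7595
  PC2: 11/79 = 0.1392
  PC3: 8/79 = 0.1013

Step 3 — cumulative fraction after k components = (λ_1 + ... + λ_k) / Σ λ:
  k = 1: 60/79 = 0.7595
  k = 2: (60 + 11)/79 = 71/79 = 0.8987
  k = 3: (60 + 11 + 8)/79 = 79/79 = 1

Summary (fraction, with percent):

explained: PC1 0.7595 (75.95%), PC2 0.1392 (13.92%), PC3 0.1013 (10.13%);  cumulative: 0.7595, 0.8987, 1


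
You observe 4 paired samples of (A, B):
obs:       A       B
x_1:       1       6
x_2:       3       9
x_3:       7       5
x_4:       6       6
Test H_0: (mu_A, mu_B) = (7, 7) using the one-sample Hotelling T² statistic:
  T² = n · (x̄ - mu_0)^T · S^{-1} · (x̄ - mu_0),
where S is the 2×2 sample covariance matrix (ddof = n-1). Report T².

Step 1 — sample mean vector:
  mean(A) = (1 + 3 + 7 + 6) / 4 = 17/4 = 4.25
  mean(B) = (6 + 9 + 5 + 6) / 4 = 26/4 = 6.5
  x̄ = (4.25, 6.5),  deviation x̄ - mu_0 = (4.25, 6.5) - (7, 7) = (-2.75, -0.5).

Step 2 — sample covariance matrix, S[i,j] = (1/(n-1)) · Σ_k (x_{k,i} - mean_i) · (x_{k,j} - mean_j), divisor n-1 = 3:
  S[A,A] = ((-3.25)·(-3.25) + (-1.25)·(-1.25) + (2.75)·(2.75) + (1.75)·(1.75)) / 3 = 22.75/3 = 7.5833
  S[A,B] = ((-3.25)·(-0.5) + (-1.25)·(2.5) + (2.75)·(-1.5) + (1.75)·(-0.5)) / 3 = -6.5/3 = -2.1667
  S[B,B] = ((-0.5)·(-0.5) + (2.5)·(2.5) + (-1.5)·(-1.5) + (-0.5)·(-0.5)) / 3 = 9/3 = 3
  S = [[7.5833, -2.1667],
 [-2.1667, 3]].

Step 3 — invert S. det(S) = 7.5833·3 - (-2.1667)² = 18.0556.
  S^{-1} = (1/det) · [[d, -b], [-b, a]] = [[0.1662, 0.12],
 [0.12, 0.42]].

Step 4 — quadratic form (x̄ - mu_0)^T · S^{-1} · (x̄ - mu_0):
  S^{-1} · (x̄ - mu_0) = (-0.5169, -0.54),
  (x̄ - mu_0)^T · [...] = (-2.75)·(-0.5169) + (-0.5)·(-0.54) = 1.6915.

Step 5 — scale by n: T² = 4 · 1.6915 = 6.7662.

T² ≈ 6.7662


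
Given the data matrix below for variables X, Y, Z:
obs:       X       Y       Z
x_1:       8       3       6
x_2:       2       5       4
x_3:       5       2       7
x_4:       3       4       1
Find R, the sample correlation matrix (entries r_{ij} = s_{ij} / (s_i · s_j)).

Step 1 — column means:
  mean(X) = (8 + 2 + 5 + 3) / 4 = 18/4 = 4.5
  mean(Y) = (3 + 5 + 2 + 4) / 4 = 14/4 = 3.5
  mean(Z) = (6 + 4 + 7 + 1) / 4 = 18/4 = 4.5

Step 2 — sample variances and covariances s[i,j] = (1/(n-1)) · Σ_k (x_{k,i} - mean_i) · (x_{k,j} - mean_j), with n-1 = 3:
  s[X,X] = ((3.5)·(3.5) + (-2.5)·(-2.5) + (0.5)·(0.5) + (-1.5)·(-1.5)) / 3 = 21/3 = 7
  s[X,Y] = ((3.5)·(-0.5) + (-2.5)·(1.5) + (0.5)·(-1.5) + (-1.5)·(0.5)) / 3 = -7/3 = -2.3333
  s[X,Z] = ((3.5)·(1.5) + (-2.5)·(-0.5) + (0.5)·(2.5) + (-1.5)·(-3.5)) / 3 = 13/3 = 4.3333
  s[Y,Y] = ((-0.5)·(-0.5) + (1.5)·(1.5) + (-1.5)·(-1.5) + (0.5)·(0.5)) / 3 = 5/3 = 1.6667
  s[Y,Z] = ((-0.5)·(1.5) + (1.5)·(-0.5) + (-1.5)·(2.5) + (0.5)·(-3.5)) / 3 = -7/3 = -2.3333
  s[Z,Z] = ((1.5)·(1.5) + (-0.5)·(-0.5) + (2.5)·(2.5) + (-3.5)·(-3.5)) / 3 = 21/3 = 7
  Sample standard deviations s_i = √(s[i,i]):
  s(X) = √(7) = 2.6458
  s(Y) = √(1.6667) = 1.291
  s(Z) = √(7) = 2.6458

Step 3 — r_{ij} = s_{ij} / (s_i · s_j):
  r[X,X] = 1 (diagonal).
  r[X,Y] = -2.3333 / (2.6458 · 1.291) = -2.3333 / 3.4157 = -0.6831
  r[X,Z] = 4.3333 / (2.6458 · 2.6458) = 4.3333 / 7 = 0.619
  r[Y,Y] = 1 (diagonal).
  r[Y,Z] = -2.3333 / (1.291 · 2.6458) = -2.3333 / 3.4157 = -0.6831
  r[Z,Z] = 1 (diagonal).

R is symmetric with unit diagonal. Assembling:

R = [[1, -0.6831, 0.619],
 [-0.6831, 1, -0.6831],
 [0.619, -0.6831, 1]]


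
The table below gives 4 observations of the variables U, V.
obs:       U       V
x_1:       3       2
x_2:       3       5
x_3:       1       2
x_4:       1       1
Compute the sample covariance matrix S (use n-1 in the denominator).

Step 1 — column means:
  mean(U) = (3 + 3 + 1 + 1) / 4 = 8/4 = 2
  mean(V) = (2 + 5 + 2 + 1) / 4 = 10/4 = 2.5

Step 2 — sample covariance S[i,j] = (1/(n-1)) · Σ_k (x_{k,i} - mean_i) · (x_{k,j} - mean_j), with n-1 = 3.
  S[U,U] = ((1)·(1) + (1)·(1) + (-1)·(-1) + (-1)·(-1)) / 3 = 4/3 = 1.3333
  S[U,V] = ((1)·(-0.5) + (1)·(2.5) + (-1)·(-0.5) + (-1)·(-1.5)) / 3 = 4/3 = 1.3333
  S[V,V] = ((-0.5)·(-0.5) + (2.5)·(2.5) + (-0.5)·(-0.5) + (-1.5)·(-1.5)) / 3 = 9/3 = 3

S is symmetric (S[j,i] = S[i,j]). Assembling:

S = [[1.3333, 1.3333],
 [1.3333, 3]]


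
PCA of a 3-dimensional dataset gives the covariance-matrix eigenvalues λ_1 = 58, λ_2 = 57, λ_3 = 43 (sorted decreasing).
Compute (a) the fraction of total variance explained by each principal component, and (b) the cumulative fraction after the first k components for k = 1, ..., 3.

Step 1 — total variance = trace(Sigma) = Σ λ_i = 58 + 57 + 43 = 158.

Step 2 — fraction explained by component i = λ_i / Σ λ:
  PC1: 58/158 = 0.3671
  PC2: 57/158 = 0.3608
  PC3: 43/158 = 0.2722

Step 3 — cumulative fraction after k components = (λ_1 + ... + λ_k) / Σ λ:
  k = 1: 58/158 = 0.3671
  k = 2: (58 + 57)/158 = 115/158 = 0.7278
  k = 3: (58 + 57 + 43)/158 = 158/158 = 1

Summary (fraction, with percent):

explained: PC1 0.3671 (36.71%), PC2 0.3608 (36.08%), PC3 0.2722 (27.22%);  cumulative: 0.3671, 0.7278, 1


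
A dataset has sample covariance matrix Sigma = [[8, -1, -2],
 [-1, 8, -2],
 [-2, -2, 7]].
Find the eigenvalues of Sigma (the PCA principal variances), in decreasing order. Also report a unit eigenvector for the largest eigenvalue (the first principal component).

Step 1 — characteristic polynomial p(λ) = det(λI - Sigma) = λ³ - tr·λ² + c_1·λ - det, where tr = trace, c_1 = sum of the principal 2×2 minors, det = det(Sigma):
  tr = 8 + 8 + 7 = 23,
  c_1 = (8·8 - (-1)²) + (8·7 - (-2)²) + (8·7 - (-2)²) = 63 + 52 + 52 = 167,
  det = 8·(8·7 - (-2)²) - (-1)·((-1)·7 - (-2)·(-2)) + (-2)·((-1)·(-2) - 8·(-2)) = 8·(52) - (-1)·(-11) + (-2)·(18) = 369.
  So p(λ) = λ³ - 23λ² + 167λ - 369.
Step 2 — look for an integer root (rational root theorem: any rational root is an integer divisor of 369). Testing λ = 9:
  p(9) = 729 - 1863 + 1503 - 369 = 0  ✓
  Dividing out (λ - 9): p(λ) = (λ - 9)(λ² - 14λ + 41).
Step 3 — remaining eigenvalues from the quadratic λ² - 14λ + 41 = 0:
  Δ = 14² - 4·41 = 196 - 164 = 32,  λ = (14 ± √32)/2 = (14 ± 5.6569)/2 ≈ 9.8284 or 4.1716.
  Sorted: λ_1 = 9.8284,  λ_2 = 9,  λ_3 = 4.1716  (check: sum = 23 = tr ✓).

Step 4 — unit eigenvector for λ_1 ≈ 9.8284: v spans the null space of (Sigma - λ_1 I), whose rows are
  r_1 = (-1.8284, -1, -2),  r_2 = (-1, -1.8284, -2),  r_3 = (-2, -2, -2.8284).
  v is orthogonal to every row, so take v ∝ r_1 × r_2 = ((-1)·(-2) - (-2)·(-1.8284), (-2)·(-1) - (-1.8284)·(-2), (-1.8284)·(-1.8284) - (-1)·(-1)) ≈ (-1.6569, -1.6569, 2.3431).
  Rescale (multiply by -1 so the first nonzero entry is positive): u = (1.6569, 1.6569, -2.3431).
  ||u|| = √((1.6569)² + (1.6569)² + (-2.3431)²) = √(10.9807) ≈ 3.3137,  v_1 = u/||u|| ≈ (0.5, 0.5, -0.7071) (||v_1|| = 1).

λ_1 = 9.8284,  λ_2 = 9,  λ_3 = 4.1716;  v_1 ≈ (0.5, 0.5, -0.7071)


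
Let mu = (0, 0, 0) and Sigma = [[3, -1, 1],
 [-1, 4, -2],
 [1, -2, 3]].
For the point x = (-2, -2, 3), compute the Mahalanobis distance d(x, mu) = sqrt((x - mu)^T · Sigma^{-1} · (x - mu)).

Step 1 — centre the observation: (x - mu) = (-2, -2, 3).

Step 2 — invert Sigma (cofactor / det for 3×3, or solve directly):
  Sigma^{-1} = [[0.381, 0.0476, -0.0952],
 [0.0476, 0.381, 0.2381],
 [-0.0952, 0.2381, 0.5238]].

Step 3 — form the quadratic (x - mu)^T · Sigma^{-1} · (x - mu):
  Sigma^{-1} · (x - mu) = (-1.1429, -0.1429, 1.2857).
  (x - mu)^T · [Sigma^{-1} · (x - mu)] = (-2)·(-1.1429) + (-2)·(-0.1429) + (3)·(1.2857) = 6.4286.

Step 4 — take square root: d = √(6.4286) ≈ 2.5355.

d(x, mu) = √(6.4286) ≈ 2.5355


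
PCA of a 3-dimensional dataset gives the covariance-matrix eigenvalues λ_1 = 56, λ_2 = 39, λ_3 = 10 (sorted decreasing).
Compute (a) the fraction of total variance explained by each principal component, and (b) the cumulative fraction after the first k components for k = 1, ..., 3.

Step 1 — total variance = trace(Sigma) = Σ λ_i = 56 + 39 + 10 = 105.

Step 2 — fraction explained by component i = λ_i / Σ λ:
  PC1: 56/105 = 0.5333
  PC2: 39/105 = 0.3714
  PC3: 10/105 = 0.0952

Step 3 — cumulative fraction after k components = (λ_1 + ... + λ_k) / Σ λ:
  k = 1: 56/105 = 0.5333
  k = 2: (56 + 39)/105 = 95/105 = 0.9048
  k = 3: (56 + 39 + 10)/105 = 105/105 = 1

Summary (fraction, with percent):

explained: PC1 0.5333 (53.33%), PC2 0.3714 (37.14%), PC3 0.0952 (9.52%);  cumulative: 0.5333, 0.9048, 1


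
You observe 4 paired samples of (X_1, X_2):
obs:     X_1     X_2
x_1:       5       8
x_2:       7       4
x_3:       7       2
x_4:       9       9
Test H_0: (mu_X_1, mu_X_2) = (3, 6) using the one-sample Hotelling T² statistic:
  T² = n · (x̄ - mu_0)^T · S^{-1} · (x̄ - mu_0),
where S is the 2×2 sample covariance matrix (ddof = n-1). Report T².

Step 1 — sample mean vector:
  mean(X_1) = (5 + 7 + 7 + 9) / 4 = 28/4 = 7
  mean(X_2) = (8 + 4 + 2 + 9) / 4 = 23/4 = 5.75
  x̄ = (7, 5.75),  deviation x̄ - mu_0 = (7, 5.75) - (3, 6) = (4, -0.25).

Step 2 — sample covariance matrix, S[i,j] = (1/(n-1)) · Σ_k (x_{k,i} - mean_i) · (x_{k,j} - mean_j), divisor n-1 = 3:
  S[X_1,X_1] = ((-2)·(-2) + (0)·(0) + (0)·(0) + (2)·(2)) / 3 = 8/3 = 2.6667
  S[X_1,X_2] = ((-2)·(2.25) + (0)·(-1.75) + (0)·(-3.75) + (2)·(3.25)) / 3 = 2/3 = 0.6667
  S[X_2,X_2] = ((2.25)·(2.25) + (-1.75)·(-1.75) + (-3.75)·(-3.75) + (3.25)·(3.25)) / 3 = 32.75/3 = 10.9167
  S = [[2.6667, 0.6667],
 [0.6667, 10.9167]].

Step 3 — invert S. det(S) = 2.6667·10.9167 - (0.6667)² = 28.6667.
  S^{-1} = (1/det) · [[d, -b], [-b, a]] = [[0.3808, -0.0233],
 [-0.0233, 0.093]].

Step 4 — quadratic form (x̄ - mu_0)^T · S^{-1} · (x̄ - mu_0):
  S^{-1} · (x̄ - mu_0) = (1.5291, -0.1163),
  (x̄ - mu_0)^T · [...] = (4)·(1.5291) + (-0.25)·(-0.1163) = 6.1453.

Step 5 — scale by n: T² = 4 · 6.1453 = 24.5814.

T² ≈ 24.5814


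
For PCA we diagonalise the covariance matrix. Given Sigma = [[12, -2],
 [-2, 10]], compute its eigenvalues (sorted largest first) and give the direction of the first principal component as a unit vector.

Step 1 — characteristic polynomial of 2×2 Sigma:
  det(Sigma - λI) = λ² - trace · λ + det = 0.
  trace = 12 + 10 = 22, det = 12·10 - (-2)² = 116.
Step 2 — discriminant:
  Δ = trace² - 4·det = 484 - 464 = 20.
Step 3 — eigenvalues:
  λ = (trace ± √Δ)/2 = (22 ± 4.4721)/2,
  λ_1 = 13.2361,  λ_2 = 8.7639.

Step 4 — unit eigenvector for λ_1: solve (Sigma - λ_1 I)v = 0. First row:
  (12 - 13.2361)·v_x + (-2)·v_y = 0, i.e. (-1.2361)·v_x + (-2)·v_y = 0,
  so v ∝ (b, λ_1 - a) = (-2, 1.2361); multiply by -1 so the first entry is positive: u = (2, -1.2361).
  ||u|| = √((2)² + (-1.2361)²) = √(5.5279) ≈ 2.3511,
  v_1 = u/||u|| ≈ (0.8507, -0.5257) (||v_1|| = 1).

λ_1 = 13.2361,  λ_2 = 8.7639;  v_1 ≈ (0.8507, -0.5257)


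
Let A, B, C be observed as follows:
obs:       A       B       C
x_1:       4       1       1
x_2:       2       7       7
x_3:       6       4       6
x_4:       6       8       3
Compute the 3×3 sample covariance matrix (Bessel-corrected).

Step 1 — column means:
  mean(A) = (4 + 2 + 6 + 6) / 4 = 18/4 = 4.5
  mean(B) = (1 + 7 + 4 + 8) / 4 = 20/4 = 5
  mean(C) = (1 + 7 + 6 + 3) / 4 = 17/4 = 4.25

Step 2 — sample covariance S[i,j] = (1/(n-1)) · Σ_k (x_{k,i} - mean_i) · (x_{k,j} - mean_j), with n-1 = 3.
  S[A,A] = ((-0.5)·(-0.5) + (-2.5)·(-2.5) + (1.5)·(1.5) + (1.5)·(1.5)) / 3 = 11/3 = 3.6667
  S[A,B] = ((-0.5)·(-4) + (-2.5)·(2) + (1.5)·(-1) + (1.5)·(3)) / 3 = 0/3 = 0
  S[A,C] = ((-0.5)·(-3.25) + (-2.5)·(2.75) + (1.5)·(1.75) + (1.5)·(-1.25)) / 3 = -4.5/3 = -1.5
  S[B,B] = ((-4)·(-4) + (2)·(2) + (-1)·(-1) + (3)·(3)) / 3 = 30/3 = 10
  S[B,C] = ((-4)·(-3.25) + (2)·(2.75) + (-1)·(1.75) + (3)·(-1.25)) / 3 = 13/3 = 4.3333
  S[C,C] = ((-3.25)·(-3.25) + (2.75)·(2.75) + (1.75)·(1.75) + (-1.25)·(-1.25)) / 3 = 22.75/3 = 7.5833

S is symmetric (S[j,i] = S[i,j]). Assembling:

S = [[3.6667, 0, -1.5],
 [0, 10, 4.3333],
 [-1.5, 4.3333, 7.5833]]


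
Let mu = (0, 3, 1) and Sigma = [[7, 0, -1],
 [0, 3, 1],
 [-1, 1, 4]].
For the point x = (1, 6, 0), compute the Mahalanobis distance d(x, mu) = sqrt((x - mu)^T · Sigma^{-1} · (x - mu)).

Step 1 — centre the observation: (x - mu) = (1, 3, -1).

Step 2 — invert Sigma (cofactor / det for 3×3, or solve directly):
  Sigma^{-1} = [[0.1486, -0.0135, 0.0405],
 [-0.0135, 0.3649, -0.0946],
 [0.0405, -0.0946, 0.2838]].

Step 3 — form the quadratic (x - mu)^T · Sigma^{-1} · (x - mu):
  Sigma^{-1} · (x - mu) = (0.0676, 1.1757, -0.527).
  (x - mu)^T · [Sigma^{-1} · (x - mu)] = (1)·(0.0676) + (3)·(1.1757) + (-1)·(-0.527) = 4.1216.

Step 4 — take square root: d = √(4.1216) ≈ 2.0302.

d(x, mu) = √(4.1216) ≈ 2.0302


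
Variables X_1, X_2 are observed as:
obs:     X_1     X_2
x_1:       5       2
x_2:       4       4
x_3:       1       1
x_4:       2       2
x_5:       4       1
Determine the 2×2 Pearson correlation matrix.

Step 1 — column means:
  mean(X_1) = (5 + 4 + 1 + 2 + 4) / 5 = 16/5 = 3.2
  mean(X_2) = (2 + 4 + 1 + 2 + 1) / 5 = 10/5 = 2

Step 2 — sample variances and covariances s[i,j] = (1/(n-1)) · Σ_k (x_{k,i} - mean_i) · (x_{k,j} - mean_j), with n-1 = 4:
  s[X_1,X_1] = ((1.8)·(1.8) + (0.8)·(0.8) + (-2.2)·(-2.2) + (-1.2)·(-1.2) + (0.8)·(0.8)) / 4 = 10.8/4 = 2.7
  s[X_1,X_2] = ((1.8)·(0) + (0.8)·(2) + (-2.2)·(-1) + (-1.2)·(0) + (0.8)·(-1)) / 4 = 3/4 = 0.75
  s[X_2,X_2] = ((0)·(0) + (2)·(2) + (-1)·(-1) + (0)·(0) + (-1)·(-1)) / 4 = 6/4 = 1.5
  Sample standard deviations s_i = √(s[i,i]):
  s(X_1) = √(2.7) = 1.6432
  s(X_2) = √(1.5) = 1.2247

Step 3 — r_{ij} = s_{ij} / (s_i · s_j):
  r[X_1,X_1] = 1 (diagonal).
  r[X_1,X_2] = 0.75 / (1.6432 · 1.2247) = 0.75 / 2.0125 = 0.3727
  r[X_2,X_2] = 1 (diagonal).

R is symmetric with unit diagonal. Assembling:

R = [[1, 0.3727],
 [0.3727, 1]]


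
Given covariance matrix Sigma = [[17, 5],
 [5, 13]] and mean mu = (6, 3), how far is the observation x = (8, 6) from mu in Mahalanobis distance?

Step 1 — centre the observation: (x - mu) = (2, 3).

Step 2 — invert Sigma. det(Sigma) = 17·13 - (5)² = 196.
  Sigma^{-1} = (1/det) · [[d, -b], [-b, a]] = [[0.0663, -0.0255],
 [-0.0255, 0.0867]].

Step 3 — form the quadratic (x - mu)^T · Sigma^{-1} · (x - mu):
  Sigma^{-1} · (x - mu) = (0.0561, 0.2092).
  (x - mu)^T · [Sigma^{-1} · (x - mu)] = (2)·(0.0561) + (3)·(0.2092) = 0.7398.

Step 4 — take square root: d = √(0.7398) ≈ 0.8601.

d(x, mu) = √(0.7398) ≈ 0.8601


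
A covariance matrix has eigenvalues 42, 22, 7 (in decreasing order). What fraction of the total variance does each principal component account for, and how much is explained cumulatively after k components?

Step 1 — total variance = trace(Sigma) = Σ λ_i = 42 + 22 + 7 = 71.

Step 2 — fraction explained by component i = λ_i / Σ λ:
  PC1: 42/71 = 0.5915
  PC2: 22/71 = 0.3099
  PC3: 7/71 = 0.0986

Step 3 — cumulative fraction after k components = (λ_1 + ... + λ_k) / Σ λ:
  k = 1: 42/71 = 0.5915
  k = 2: (42 + 22)/71 = 64/71 = 0.9014
  k = 3: (42 + 22 + 7)/71 = 71/71 = 1

Summary (fraction, with percent):

explained: PC1 0.5915 (59.15%), PC2 0.3099 (30.99%), PC3 0.0986 (9.86%);  cumulative: 0.5915, 0.9014, 1


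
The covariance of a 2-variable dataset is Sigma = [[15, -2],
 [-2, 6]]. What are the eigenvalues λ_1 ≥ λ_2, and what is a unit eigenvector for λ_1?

Step 1 — characteristic polynomial of 2×2 Sigma:
  det(Sigma - λI) = λ² - trace · λ + det = 0.
  trace = 15 + 6 = 21, det = 15·6 - (-2)² = 86.
Step 2 — discriminant:
  Δ = trace² - 4·det = 441 - 344 = 97.
Step 3 — eigenvalues:
  λ = (trace ± √Δ)/2 = (21 ± 9.8489)/2,
  λ_1 = 15.4244,  λ_2 = 5.5756.

Step 4 — unit eigenvector for λ_1: solve (Sigma - λ_1 I)v = 0. First row:
  (15 - 15.4244)·v_x + (-2)·v_y = 0, i.e. (-0.4244)·v_x + (-2)·v_y = 0,
  so v ∝ (b, λ_1 - a) = (-2, 0.4244); multiply by -1 so the first entry is positive: u = (2, -0.4244).
  ||u|| = √((2)² + (-0.4244)²) = √(4.1801) ≈ 2.0445,
  v_1 = u/||u|| ≈ (0.9782, -0.2076) (||v_1|| = 1).

λ_1 = 15.4244,  λ_2 = 5.5756;  v_1 ≈ (0.9782, -0.2076)


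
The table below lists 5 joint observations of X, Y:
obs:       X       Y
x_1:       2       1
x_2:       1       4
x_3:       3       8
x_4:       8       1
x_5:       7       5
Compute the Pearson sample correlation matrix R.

Step 1 — column means:
  mean(X) = (2 + 1 + 3 + 8 + 7) / 5 = 21/5 = 4.2
  mean(Y) = (1 + 4 + 8 + 1 + 5) / 5 = 19/5 = 3.8

Step 2 — sample variances and covariances s[i,j] = (1/(n-1)) · Σ_k (x_{k,i} - mean_i) · (x_{k,j} - mean_j), with n-1 = 4:
  s[X,X] = ((-2.2)·(-2.2) + (-3.2)·(-3.2) + (-1.2)·(-1.2) + (3.8)·(3.8) + (2.8)·(2.8)) / 4 = 38.8/4 = 9.7
  s[X,Y] = ((-2.2)·(-2.8) + (-3.2)·(0.2) + (-1.2)·(4.2) + (3.8)·(-2.8) + (2.8)·(1.2)) / 4 = -6.8/4 = -1.7
  s[Y,Y] = ((-2.8)·(-2.8) + (0.2)·(0.2) + (4.2)·(4.2) + (-2.8)·(-2.8) + (1.2)·(1.2)) / 4 = 34.8/4 = 8.7
  Sample standard deviations s_i = √(s[i,i]):
  s(X) = √(9.7) = 3.1145
  s(Y) = √(8.7) = 2.9496

Step 3 — r_{ij} = s_{ij} / (s_i · s_j):
  r[X,X] = 1 (diagonal).
  r[X,Y] = -1.7 / (3.1145 · 2.9496) = -1.7 / 9.1864 = -0.1851
  r[Y,Y] = 1 (diagonal).

R is symmetric with unit diagonal. Assembling:

R = [[1, -0.1851],
 [-0.1851, 1]]


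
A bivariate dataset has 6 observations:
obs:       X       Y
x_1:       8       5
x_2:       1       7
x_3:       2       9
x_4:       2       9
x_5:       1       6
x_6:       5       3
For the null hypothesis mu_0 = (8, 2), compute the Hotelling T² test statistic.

Step 1 — sample mean vector:
  mean(X) = (8 + 1 + 2 + 2 + 1 + 5) / 6 = 19/6 = 3.1667
  mean(Y) = (5 + 7 + 9 + 9 + 6 + 3) / 6 = 39/6 = 6.5
  x̄ = (3.1667, 6.5),  deviation x̄ - mu_0 = (3.1667, 6.5) - (8, 2) = (-4.8333, 4.5).

Step 2 — sample covariance matrix, S[i,j] = (1/(n-1)) · Σ_k (x_{k,i} - mean_i) · (x_{k,j} - mean_j), divisor n-1 = 5:
  S[X,X] = ((4.8333)·(4.8333) + (-2.1667)·(-2.1667) + (-1.1667)·(-1.1667) + (-1.1667)·(-1.1667) + (-2.1667)·(-2.1667) + (1.8333)·(1.8333)) / 5 = 38.8333/5 = 7.7667
  S[X,Y] = ((4.8333)·(-1.5) + (-2.1667)·(0.5) + (-1.1667)·(2.5) + (-1.1667)·(2.5) + (-2.1667)·(-0.5) + (1.8333)·(-3.5)) / 5 = -19.5/5 = -3.9
  S[Y,Y] = ((-1.5)·(-1.5) + (0.5)·(0.5) + (2.5)·(2.5) + (2.5)·(2.5) + (-0.5)·(-0.5) + (-3.5)·(-3.5)) / 5 = 27.5/5 = 5.5
  S = [[7.7667, -3.9],
 [-3.9, 5.5]].

Step 3 — invert S. det(S) = 7.7667·5.5 - (-3.9)² = 27.5067.
  S^{-1} = (1/det) · [[d, -b], [-b, a]] = [[0.2, 0.1418],
 [0.1418, 0.2824]].

Step 4 — quadratic form (x̄ - mu_0)^T · S^{-1} · (x̄ - mu_0):
  S^{-1} · (x̄ - mu_0) = (-0.3284, 0.5853),
  (x̄ - mu_0)^T · [...] = (-4.8333)·(-0.3284) + (4.5)·(0.5853) = 4.2212.

Step 5 — scale by n: T² = 6 · 4.2212 = 25.3272.

T² ≈ 25.3272


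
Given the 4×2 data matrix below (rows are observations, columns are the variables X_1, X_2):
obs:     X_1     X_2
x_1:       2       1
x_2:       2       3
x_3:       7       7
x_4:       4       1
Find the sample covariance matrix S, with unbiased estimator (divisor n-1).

Step 1 — column means:
  mean(X_1) = (2 + 2 + 7 + 4) / 4 = 15/4 = 3.75
  mean(X_2) = (1 + 3 + 7 + 1) / 4 = 12/4 = 3

Step 2 — sample covariance S[i,j] = (1/(n-1)) · Σ_k (x_{k,i} - mean_i) · (x_{k,j} - mean_j), with n-1 = 3.
  S[X_1,X_1] = ((-1.75)·(-1.75) + (-1.75)·(-1.75) + (3.25)·(3.25) + (0.25)·(0.25)) / 3 = 16.75/3 = 5.5833
  S[X_1,X_2] = ((-1.75)·(-2) + (-1.75)·(0) + (3.25)·(4) + (0.25)·(-2)) / 3 = 16/3 = 5.3333
  S[X_2,X_2] = ((-2)·(-2) + (0)·(0) + (4)·(4) + (-2)·(-2)) / 3 = 24/3 = 8

S is symmetric (S[j,i] = S[i,j]). Assembling:

S = [[5.5833, 5.3333],
 [5.3333, 8]]


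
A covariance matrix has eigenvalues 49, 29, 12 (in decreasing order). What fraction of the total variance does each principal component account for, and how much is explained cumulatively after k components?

Step 1 — total variance = trace(Sigma) = Σ λ_i = 49 + 29 + 12 = 90.

Step 2 — fraction explained by component i = λ_i / Σ λ:
  PC1: 49/90 = 0.5444
  PC2: 29/90 = 0.3222
  PC3: 12/90 = 0.1333

Step 3 — cumulative fraction after k components = (λ_1 + ... + λ_k) / Σ λ:
  k = 1: 49/90 = 0.5444
  k = 2: (49 + 29)/90 = 78/90 = 0.8667
  k = 3: (49 + 29 + 12)/90 = 90/90 = 1

Summary (fraction, with percent):

explained: PC1 0.5444 (54.44%), PC2 0.3222 (32.22%), PC3 0.1333 (13.33%);  cumulative: 0.5444, 0.8667, 1


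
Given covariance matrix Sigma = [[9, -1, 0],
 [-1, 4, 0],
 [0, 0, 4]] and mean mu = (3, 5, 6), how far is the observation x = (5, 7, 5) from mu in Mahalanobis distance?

Step 1 — centre the observation: (x - mu) = (2, 2, -1).

Step 2 — invert Sigma (cofactor / det for 3×3, or solve directly):
  Sigma^{-1} = [[0.1143, 0.0286, 0],
 [0.0286, 0.2571, 0],
 [0, 0, 0.25]].

Step 3 — form the quadratic (x - mu)^T · Sigma^{-1} · (x - mu):
  Sigma^{-1} · (x - mu) = (0.2857, 0.5714, -0.25).
  (x - mu)^T · [Sigma^{-1} · (x - mu)] = (2)·(0.2857) + (2)·(0.5714) + (-1)·(-0.25) = 1.9643.

Step 4 — take square root: d = √(1.9643) ≈ 1.4015.

d(x, mu) = √(1.9643) ≈ 1.4015


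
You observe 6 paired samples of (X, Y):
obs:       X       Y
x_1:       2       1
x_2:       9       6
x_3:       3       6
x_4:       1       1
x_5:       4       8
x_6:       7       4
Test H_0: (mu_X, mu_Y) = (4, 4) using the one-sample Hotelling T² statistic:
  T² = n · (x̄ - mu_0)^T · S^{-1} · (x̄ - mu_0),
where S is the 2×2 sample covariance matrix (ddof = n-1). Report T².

Step 1 — sample mean vector:
  mean(X) = (2 + 9 + 3 + 1 + 4 + 7) / 6 = 26/6 = 4.3333
  mean(Y) = (1 + 6 + 6 + 1 + 8 + 4) / 6 = 26/6 = 4.3333
  x̄ = (4.3333, 4.3333),  deviation x̄ - mu_0 = (4.3333, 4.3333) - (4, 4) = (0.3333, 0.3333).

Step 2 — sample covariance matrix, S[i,j] = (1/(n-1)) · Σ_k (x_{k,i} - mean_i) · (x_{k,j} - mean_j), divisor n-1 = 5:
  S[X,X] = ((-2.3333)·(-2.3333) + (4.6667)·(4.6667) + (-1.3333)·(-1.3333) + (-3.3333)·(-3.3333) + (-0.3333)·(-0.3333) + (2.6667)·(2.6667)) / 5 = 47.3333/5 = 9.4667
  S[X,Y] = ((-2.3333)·(-3.3333) + (4.6667)·(1.6667) + (-1.3333)·(1.6667) + (-3.3333)·(-3.3333) + (-0.3333)·(3.6667) + (2.6667)·(-0.3333)) / 5 = 22.3333/5 = 4.4667
  S[Y,Y] = ((-3.3333)·(-3.3333) + (1.6667)·(1.6667) + (1.6667)·(1.6667) + (-3.3333)·(-3.3333) + (3.6667)·(3.6667) + (-0.3333)·(-0.3333)) / 5 = 41.3333/5 = 8.2667
  S = [[9.4667, 4.4667],
 [4.4667, 8.2667]].

Step 3 — invert S. det(S) = 9.4667·8.2667 - (4.4667)² = 58.3067.
  S^{-1} = (1/det) · [[d, -b], [-b, a]] = [[0.1418, -0.0766],
 [-0.0766, 0.1624]].

Step 4 — quadratic form (x̄ - mu_0)^T · S^{-1} · (x̄ - mu_0):
  S^{-1} · (x̄ - mu_0) = (0.0217, 0.0286),
  (x̄ - mu_0)^T · [...] = (0.3333)·(0.0217) + (0.3333)·(0.0286) = 0.0168.

Step 5 — scale by n: T² = 6 · 0.0168 = 0.1006.

T² ≈ 0.1006
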